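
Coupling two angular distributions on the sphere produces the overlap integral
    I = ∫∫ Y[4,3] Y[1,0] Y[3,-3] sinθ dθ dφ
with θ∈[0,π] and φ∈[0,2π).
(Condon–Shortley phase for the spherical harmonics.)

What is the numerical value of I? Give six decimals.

-0.162868

m-sum 0 ✓  L=8 even ✓  3≤3≤5 ✓
Π(2lᵢ+1) = 9×3×7 = 189
triangle coeff Δ(4,1,3) = 1/252
Σ_t [1,1]: t=1:−1/36 = -1/36
(3j)²=4/63 [(4 1 3; 0 0 0)], sign=+1
Σ_t [1,1]: t=1:−1/720 = -1/720
(3j)²=1/36 [(4 1 3; 3 0 -3)], sign=-1
⇒ 4πI² = 1/3
I = (-1)√(1/3/(4π)) = -0.16286750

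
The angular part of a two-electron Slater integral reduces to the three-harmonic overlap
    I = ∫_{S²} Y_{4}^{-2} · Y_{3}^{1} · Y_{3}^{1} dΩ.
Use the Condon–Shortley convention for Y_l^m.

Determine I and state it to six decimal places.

0.162193

Rules hold: Σm=0, L=10 even, 1≤3≤7.
N = 9·7·7 = 441
Δ = 4!·4!·2!/11! = 1/34650
Racah Σ t=1..3: t=1:−1/72 t=2:+1/16 t=3:−1/72 = 5/144
⇒ 3j(4 3 3; 0 0 0)² = 2/77, sgn -1
Racah Σ t=2..4: t=2:+1/192 t=3:−1/36 t=4:+1/192 = -5/288
⇒ 3j(4 3 3; -2 1 1)² = 20/693, sgn -1
4πI² = N·(3j₀)²·(3jₘ)² = 40/121
I = +1·√(0.330579/4π) = 0.16219310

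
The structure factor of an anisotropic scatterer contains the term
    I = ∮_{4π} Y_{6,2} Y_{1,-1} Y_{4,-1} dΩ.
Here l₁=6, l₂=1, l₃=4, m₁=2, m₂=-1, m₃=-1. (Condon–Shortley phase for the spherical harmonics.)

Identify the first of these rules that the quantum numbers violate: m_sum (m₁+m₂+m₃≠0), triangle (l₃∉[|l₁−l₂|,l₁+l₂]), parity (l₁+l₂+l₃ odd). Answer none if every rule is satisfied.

azimuthal sum: 2 − 1 − 1 = 0  ✓
5 ≤ 4 ≤ 7 (triangle on l)  ✗
L = 6 + 1 + 4 = 11 (odd)

triangle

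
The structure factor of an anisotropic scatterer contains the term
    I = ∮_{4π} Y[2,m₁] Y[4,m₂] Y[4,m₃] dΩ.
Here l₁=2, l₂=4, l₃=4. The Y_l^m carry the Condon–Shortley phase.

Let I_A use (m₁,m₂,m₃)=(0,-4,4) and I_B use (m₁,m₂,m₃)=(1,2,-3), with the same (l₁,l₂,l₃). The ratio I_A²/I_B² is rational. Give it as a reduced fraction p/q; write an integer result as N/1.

Shared (l₁,l₂,l₃)=(2,4,4): N and (l;000)² cancel in I_A²/I_B².
A: Δ = 2!·2!·6!/11! = 1/13860; Racah Σ t=0..0: t=0:+1/2880 = 1/2880; ⇒ 3j(2 4 4; 0 -4 4)² = 28/495, sgn +1
B: Δ = 2!·2!·6!/11! = 1/13860; Racah Σ t=0..1: t=0:+1/1440 t=1:−1/240 = -1/288; ⇒ 3j(2 4 4; 1 2 -3)² = 5/132, sgn +1
I_A²/I_B² = (28/495)/(5/132) = 112/75

112/75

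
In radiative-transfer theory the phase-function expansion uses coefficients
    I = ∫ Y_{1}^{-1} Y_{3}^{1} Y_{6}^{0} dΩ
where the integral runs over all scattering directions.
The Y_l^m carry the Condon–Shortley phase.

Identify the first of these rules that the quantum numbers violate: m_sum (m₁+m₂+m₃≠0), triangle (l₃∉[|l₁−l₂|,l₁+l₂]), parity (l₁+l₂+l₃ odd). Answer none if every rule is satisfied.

azimuthal sum: -1 + 1 + 0 = 0  ✓
2 ≤ 6 ≤ 4 (triangle on l)  ✗
L = 1 + 3 + 6 = 10 (even)

triangle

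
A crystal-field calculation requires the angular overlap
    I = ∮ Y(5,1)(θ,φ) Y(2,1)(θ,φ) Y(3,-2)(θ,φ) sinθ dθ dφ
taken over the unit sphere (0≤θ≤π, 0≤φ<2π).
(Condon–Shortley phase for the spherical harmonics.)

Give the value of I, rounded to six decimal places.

-0.117387

Rules hold: Σm=0, L=10 even, 3≤3≤7.
N = 11·5·7 = 385
Δ = 4!·6!·0!/11! = 1/2310
Racah Σ t=2..2: t=2:+1/144 = 1/144
⇒ 3j(5 2 3; 0 0 0)² = 10/231, sgn -1
Racah Σ t=3..3: t=3:−1/720 = -1/720
⇒ 3j(5 2 3; 1 1 -2)² = 4/385, sgn +1
4πI² = N·(3j₀)²·(3jₘ)² = 40/231
I = -1·√(0.17316/4π) = -0.11738675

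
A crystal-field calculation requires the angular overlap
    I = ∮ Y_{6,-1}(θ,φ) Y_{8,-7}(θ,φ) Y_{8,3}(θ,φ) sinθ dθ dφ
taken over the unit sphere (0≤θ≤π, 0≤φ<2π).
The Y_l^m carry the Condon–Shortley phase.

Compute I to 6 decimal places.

0.000000

-1 − 7 + 3 = -5 ≠ 0: azimuthal integral kills it; I = 0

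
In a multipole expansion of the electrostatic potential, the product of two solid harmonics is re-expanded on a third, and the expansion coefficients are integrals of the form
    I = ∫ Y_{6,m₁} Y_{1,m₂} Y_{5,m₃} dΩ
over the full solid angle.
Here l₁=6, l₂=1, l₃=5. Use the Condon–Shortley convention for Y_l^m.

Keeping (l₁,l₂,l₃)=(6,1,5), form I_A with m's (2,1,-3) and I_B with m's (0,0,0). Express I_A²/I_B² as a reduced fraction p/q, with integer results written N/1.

1/6

l's match ⇒ only the (l;m) 3-j factors differ between A and B.
A: triangle coeff Δ(6,1,5) = 1/858; Σ_t [2,2]: t=2:+1/161280 = 1/161280; (3j)²=1/143 [(6 1 5; 2 1 -3)], sign=+1
B: triangle coeff Δ(6,1,5) = 1/858; Σ_t [1,1]: t=1:−1/14400 = -1/14400; (3j)²=6/143 [(6 1 5; 0 0 0)], sign=+1
I_A²/I_B² = (1/143)/(6/143) = 1/6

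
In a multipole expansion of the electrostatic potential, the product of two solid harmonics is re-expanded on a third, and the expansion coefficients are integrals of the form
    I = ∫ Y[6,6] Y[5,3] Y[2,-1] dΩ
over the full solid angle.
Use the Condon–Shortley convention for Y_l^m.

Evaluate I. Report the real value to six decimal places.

6 + 3 − 1 = 8 ≠ 0: azimuthal integral kills it; I = 0

0.000000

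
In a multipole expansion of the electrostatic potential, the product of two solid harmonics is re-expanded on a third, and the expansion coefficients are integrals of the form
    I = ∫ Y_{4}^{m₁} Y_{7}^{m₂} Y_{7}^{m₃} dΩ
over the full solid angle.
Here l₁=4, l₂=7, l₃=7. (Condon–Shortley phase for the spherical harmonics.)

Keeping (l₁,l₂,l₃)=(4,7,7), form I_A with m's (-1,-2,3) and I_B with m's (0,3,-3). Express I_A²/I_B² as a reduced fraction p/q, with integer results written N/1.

Shared (l₁,l₂,l₃)=(4,7,7): N and (l;000)² cancel in I_A²/I_B².
A: Δ = 4!·4!·10!/19! = 1/58198140; Racah Σ t=1..4: t=1:−1/2488320 t=2:+1/725760 t=3:−1/1935360 t=4:+1/52254720 = 5/10450944; ⇒ 3j(4 7 7; -1 -2 3)² = 31250/2909907, sgn +1
B: Δ = 4!·4!·10!/19! = 1/58198140; Racah Σ t=0..4: t=0:+1/2090188800 t=1:−1/13063680 t=2:+1/1290240 t=3:−1/1088640 t=4:+1/9953280 = -83/696729600; ⇒ 3j(4 7 7; 0 3 -3)² = 6889/6466460, sgn -1
I_A²/I_B² = (31250/2909907)/(6889/6466460) = 625000/62001

625000/62001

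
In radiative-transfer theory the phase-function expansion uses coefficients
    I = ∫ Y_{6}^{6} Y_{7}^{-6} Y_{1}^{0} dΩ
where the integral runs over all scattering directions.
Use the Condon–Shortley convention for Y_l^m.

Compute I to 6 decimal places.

m-sum 0 ✓  L=14 even ✓  1≤1≤13 ✓
Π(2lᵢ+1) = 13×15×3 = 585
triangle coeff Δ(6,7,1) = 1/1365
Σ_t [6,6]: t=6:+1/518400 = 1/518400
(3j)²=7/195 [(6 7 1; 0 0 0)], sign=-1
Σ_t [0,0]: t=0:+1/479001600 = 1/479001600
(3j)²=1/105 [(6 7 1; 6 -6 0)], sign=-1
⇒ 4πI² = 1/5
I = (+1)√(1/5/(4π)) = 0.12615663

0.126157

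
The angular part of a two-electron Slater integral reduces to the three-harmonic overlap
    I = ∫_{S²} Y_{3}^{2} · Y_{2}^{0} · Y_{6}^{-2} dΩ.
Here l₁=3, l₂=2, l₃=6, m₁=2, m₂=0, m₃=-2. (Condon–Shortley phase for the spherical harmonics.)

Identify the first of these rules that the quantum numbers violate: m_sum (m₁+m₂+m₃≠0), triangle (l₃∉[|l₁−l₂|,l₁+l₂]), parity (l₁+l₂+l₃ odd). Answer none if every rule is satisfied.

azimuthal sum: 2 + 0 − 2 = 0  ✓
1 ≤ 6 ≤ 5 (triangle on l)  ✗
L = 3 + 2 + 6 = 11 (odd)

triangle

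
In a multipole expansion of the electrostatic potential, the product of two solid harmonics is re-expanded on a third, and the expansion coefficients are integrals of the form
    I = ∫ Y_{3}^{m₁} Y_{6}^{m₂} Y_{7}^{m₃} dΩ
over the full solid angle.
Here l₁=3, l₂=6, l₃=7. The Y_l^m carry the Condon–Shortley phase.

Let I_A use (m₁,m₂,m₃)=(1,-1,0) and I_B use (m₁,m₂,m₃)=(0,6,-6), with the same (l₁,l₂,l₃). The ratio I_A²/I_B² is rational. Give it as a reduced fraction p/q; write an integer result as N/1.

14/14157

l's match ⇒ only the (l;m) 3-j factors differ between A and B.
A: triangle coeff Δ(3,6,7) = 1/2042040; Σ_t [0,2]: t=0:+1/115200 t=1:−1/103680 t=2:+1/1451520 = -1/3628800; (3j)²=1/36465 [(3 6 7; 1 -1 0)], sign=+1
B: triangle coeff Δ(3,6,7) = 1/2042040; Σ_t [2,2]: t=2:+1/43545600 = 1/43545600; (3j)²=33/1190 [(3 6 7; 0 6 -6)], sign=-1
I_A²/I_B² = (1/36465)/(33/1190) = 14/14157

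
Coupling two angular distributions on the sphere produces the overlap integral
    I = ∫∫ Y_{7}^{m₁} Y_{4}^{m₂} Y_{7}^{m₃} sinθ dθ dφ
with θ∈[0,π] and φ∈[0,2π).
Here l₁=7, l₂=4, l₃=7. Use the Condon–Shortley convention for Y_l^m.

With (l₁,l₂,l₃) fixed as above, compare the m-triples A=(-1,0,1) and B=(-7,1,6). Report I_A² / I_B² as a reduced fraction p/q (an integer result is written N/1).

385641/1431430

Shared (l₁,l₂,l₃)=(7,4,7): N and (l;000)² cancel in I_A²/I_B².
A: Δ = 4!·10!·4!/19! = 1/58198140; Racah Σ t=0..4: t=0:+1/46448640 t=1:−1/1088640 t=2:+1/276480 t=3:−1/518400 t=4:+1/9953280 = 23/25804800; ⇒ 3j(7 4 7; -1 0 1)² = 42849/6466460, sgn +1
B: Δ = 4!·10!·4!/19! = 1/58198140; Racah Σ t=4..4: t=4:+1/522547200 = 1/522547200; ⇒ 3j(7 4 7; -7 1 6)² = 143/5814, sgn -1
I_A²/I_B² = (42849/6466460)/(143/5814) = 385641/1431430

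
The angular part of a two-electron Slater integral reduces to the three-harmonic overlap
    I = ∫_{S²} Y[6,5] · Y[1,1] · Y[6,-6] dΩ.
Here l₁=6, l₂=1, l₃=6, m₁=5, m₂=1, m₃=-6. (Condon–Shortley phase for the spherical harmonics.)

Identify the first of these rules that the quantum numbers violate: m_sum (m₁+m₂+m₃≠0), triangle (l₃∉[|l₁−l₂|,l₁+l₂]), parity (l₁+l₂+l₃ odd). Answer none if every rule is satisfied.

parity

m₁+m₂+m₃ = 5 + 1 − 6 = 0  ✓
triangle: |6−1|=5 ≤ l₃=6 ≤ 6+1=7  ✓
parity: l₁+l₂+l₃ = 13 is odd  ✗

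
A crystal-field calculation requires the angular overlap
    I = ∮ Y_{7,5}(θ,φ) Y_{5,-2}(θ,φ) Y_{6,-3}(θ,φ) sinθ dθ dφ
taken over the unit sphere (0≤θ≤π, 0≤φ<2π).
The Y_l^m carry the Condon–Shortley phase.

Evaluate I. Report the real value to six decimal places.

Rules hold: Σm=0, L=18 even, 2≤6≤12.
N = 15·11·13 = 2145
Δ = 6!·8!·4!/19! = 1/174594420
Racah Σ t=1..5: t=1:−1/4147200 t=2:+1/207360 t=3:−1/82944 t=4:+1/207360 t=5:−1/4147200 = -1/345600
⇒ 3j(7 5 6; 0 0 0)² = 420/46189, sgn -1
Racah Σ t=0..2: t=0:+1/6220800 t=1:−1/2419200 t=2:+1/11612160 = -29/174182400
⇒ 3j(7 5 6; 5 -2 -3)² = 841/83980, sgn +1
4πI² = N·(3j₀)²·(3jₘ)² = 264915/1356277
I = -1·√(0.195325/4π) = -0.12467350

-0.124673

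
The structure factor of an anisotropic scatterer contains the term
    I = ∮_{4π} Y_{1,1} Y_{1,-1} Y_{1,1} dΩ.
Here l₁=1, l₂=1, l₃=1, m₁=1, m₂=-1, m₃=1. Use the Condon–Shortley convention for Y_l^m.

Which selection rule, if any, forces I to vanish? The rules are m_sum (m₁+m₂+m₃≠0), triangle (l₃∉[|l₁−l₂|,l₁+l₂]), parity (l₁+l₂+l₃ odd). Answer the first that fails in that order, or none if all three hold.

m_sum

m₁+m₂+m₃ = 1 − 1 + 1 = 1  ✗
triangle: |1−1|=0 ≤ l₃=1 ≤ 1+1=2
parity: l₁+l₂+l₃ = 3 is odd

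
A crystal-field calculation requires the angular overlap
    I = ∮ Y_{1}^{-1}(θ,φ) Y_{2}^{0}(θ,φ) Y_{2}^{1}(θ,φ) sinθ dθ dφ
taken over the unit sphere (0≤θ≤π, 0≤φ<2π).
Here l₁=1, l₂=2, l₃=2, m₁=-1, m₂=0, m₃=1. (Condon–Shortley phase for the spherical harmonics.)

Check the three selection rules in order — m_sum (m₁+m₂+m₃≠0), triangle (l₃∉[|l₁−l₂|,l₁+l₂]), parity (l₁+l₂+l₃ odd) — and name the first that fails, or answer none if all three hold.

parity

azimuthal sum: -1 + 0 + 1 = 0  ✓
1 ≤ 2 ≤ 3 (triangle on l)  ✓
L = 1 + 2 + 2 = 5 (odd)  ✗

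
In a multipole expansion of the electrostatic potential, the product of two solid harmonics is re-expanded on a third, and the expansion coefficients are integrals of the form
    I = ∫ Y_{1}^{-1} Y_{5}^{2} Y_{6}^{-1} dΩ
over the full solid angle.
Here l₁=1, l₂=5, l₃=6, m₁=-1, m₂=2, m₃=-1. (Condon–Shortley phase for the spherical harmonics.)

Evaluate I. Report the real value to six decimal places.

Rules hold: Σm=0, L=12 even, 4≤6≤6.
N = 3·11·13 = 429
Δ = 0!·2!·10!/13! = 1/858
Racah Σ t=0..0: t=0:+1/14400 = 1/14400
⇒ 3j(1 5 6; 0 0 0)² = 6/143, sgn +1
Racah Σ t=0..0: t=0:+1/60480 = 1/60480
⇒ 3j(1 5 6; -1 2 -1)² = 5/429, sgn -1
4πI² = N·(3j₀)²·(3jₘ)² = 30/143
I = -1·√(0.20979/4π) = -0.12920749

-0.129207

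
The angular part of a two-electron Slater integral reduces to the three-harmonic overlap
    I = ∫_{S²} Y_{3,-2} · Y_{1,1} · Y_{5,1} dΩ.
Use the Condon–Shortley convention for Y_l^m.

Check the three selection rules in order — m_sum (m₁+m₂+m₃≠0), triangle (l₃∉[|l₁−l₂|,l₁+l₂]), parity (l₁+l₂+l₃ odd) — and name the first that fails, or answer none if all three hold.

triangle

m₁+m₂+m₃ = -2 + 1 + 1 = 0  ✓
triangle: |3−1|=2 ≤ l₃=5 ≤ 3+1=4  ✗
parity: l₁+l₂+l₃ = 9 is odd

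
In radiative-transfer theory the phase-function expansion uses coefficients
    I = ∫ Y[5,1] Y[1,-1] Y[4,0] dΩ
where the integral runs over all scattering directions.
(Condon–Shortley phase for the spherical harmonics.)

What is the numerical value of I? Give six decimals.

-0.190188

Rules hold: Σm=0, L=10 even, 4≤4≤6.
N = 11·3·9 = 297
Δ = 2!·8!·0!/11! = 1/495
Racah Σ t=1..1: t=1:−1/576 = -1/576
⇒ 3j(5 1 4; 0 0 0)² = 5/99, sgn -1
Racah Σ t=0..0: t=0:+1/1152 = 1/1152
⇒ 3j(5 1 4; 1 -1 0)² = 1/33, sgn +1
4πI² = N·(3j₀)²·(3jₘ)² = 5/11
I = -1·√(0.454545/4π) = -0.19018827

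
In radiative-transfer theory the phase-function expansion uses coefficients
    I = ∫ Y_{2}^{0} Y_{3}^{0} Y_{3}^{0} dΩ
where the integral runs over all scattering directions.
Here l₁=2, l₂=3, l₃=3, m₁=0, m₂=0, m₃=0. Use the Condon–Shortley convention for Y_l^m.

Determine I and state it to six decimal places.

0.168209

Checks pass: Σm=0; 8 even; l₃=3∈[1,5].
(2·2+1)(2·3+1)(2·3+1) = 245
Δ: 2! 2! 4! / 9! → 1/3780
sum: t=0:+1/24 t=1:−1/4 t=2:+1/24 = -1/6
3j²(2 3 3; 0 0 0) = Δ·Π!·Σ² = 4/105  (sign +1)
(m-triple is (0,0,0) — same symbol as above.)
combine: 4πI² = 245·4/105·4/105 = 16/45
take √, sign +1: I = 0.16820883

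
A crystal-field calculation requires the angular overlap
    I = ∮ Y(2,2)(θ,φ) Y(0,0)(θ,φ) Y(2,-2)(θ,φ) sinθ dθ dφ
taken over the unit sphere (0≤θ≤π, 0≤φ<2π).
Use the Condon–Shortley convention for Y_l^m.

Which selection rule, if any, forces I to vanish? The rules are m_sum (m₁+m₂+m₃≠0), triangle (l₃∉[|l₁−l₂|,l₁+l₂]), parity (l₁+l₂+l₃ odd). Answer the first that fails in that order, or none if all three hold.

none

azimuthal sum: 2 + 0 − 2 = 0  ✓
2 ≤ 2 ≤ 2 (triangle on l)  ✓
L = 2 + 0 + 2 = 4 (even)  ✓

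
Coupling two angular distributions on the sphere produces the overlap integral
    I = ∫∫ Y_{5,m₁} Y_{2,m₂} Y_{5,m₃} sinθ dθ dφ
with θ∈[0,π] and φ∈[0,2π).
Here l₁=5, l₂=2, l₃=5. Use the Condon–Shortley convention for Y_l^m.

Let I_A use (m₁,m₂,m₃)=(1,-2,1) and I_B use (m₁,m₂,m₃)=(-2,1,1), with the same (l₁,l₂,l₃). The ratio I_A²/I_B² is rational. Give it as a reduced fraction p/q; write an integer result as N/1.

Same 5,2,5: normalisation and zero-m 3j drop out of the ratio.
A: Δ: 2! 8! 2! / 13! → 1/38610; sum: t=0:+1/2304 = 1/2304; 3j²(5 2 5; 1 -2 1) = Δ·Π!·Σ² = 5/143  (sign +1)
B: Δ: 2! 8! 2! / 13! → 1/38610; sum: t=1:−1/2880 t=2:+1/1440 = 1/2880; 3j²(5 2 5; -2 1 1) = Δ·Π!·Σ² = 7/715  (sign +1)
I_A²/I_B² = (5/143)/(7/715) = 25/7

25/7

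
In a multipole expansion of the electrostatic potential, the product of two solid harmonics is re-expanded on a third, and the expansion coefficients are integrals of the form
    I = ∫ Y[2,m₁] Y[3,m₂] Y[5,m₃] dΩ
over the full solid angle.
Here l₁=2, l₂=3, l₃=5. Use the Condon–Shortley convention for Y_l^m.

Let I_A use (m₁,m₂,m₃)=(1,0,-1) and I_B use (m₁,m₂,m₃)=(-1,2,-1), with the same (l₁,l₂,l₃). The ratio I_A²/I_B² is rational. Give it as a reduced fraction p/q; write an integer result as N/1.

10/3

Same 2,3,5: normalisation and zero-m 3j drop out of the ratio.
A: Δ: 0! 4! 6! / 11! → 1/2310; sum: t=0:+1/216 = 1/216; 3j²(2 3 5; 1 0 -1) = Δ·Π!·Σ² = 8/231  (sign +1)
B: Δ: 0! 4! 6! / 11! → 1/2310; sum: t=0:+1/720 = 1/720; 3j²(2 3 5; -1 2 -1) = Δ·Π!·Σ² = 4/385  (sign +1)
I_A²/I_B² = (8/231)/(4/385) = 10/3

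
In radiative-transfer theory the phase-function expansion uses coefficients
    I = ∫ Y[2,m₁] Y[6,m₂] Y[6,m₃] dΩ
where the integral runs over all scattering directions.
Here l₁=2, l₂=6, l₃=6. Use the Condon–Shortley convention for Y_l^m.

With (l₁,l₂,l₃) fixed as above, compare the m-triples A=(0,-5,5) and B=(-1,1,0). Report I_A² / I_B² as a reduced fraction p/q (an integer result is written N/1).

121/7

Same 2,6,6: normalisation and zero-m 3j drop out of the ratio.
A: Δ: 2! 2! 10! / 15! → 1/90090; sum: t=0:+1/1451520 t=1:−1/3628800 = 1/2419200; 3j²(2 6 6; 0 -5 5) = Δ·Π!·Σ² = 11/910  (sign -1)
B: Δ: 2! 2! 10! / 15! → 1/90090; sum: t=1:−1/34560 t=2:+1/28800 = 1/172800; 3j²(2 6 6; -1 1 0) = Δ·Π!·Σ² = 1/1430  (sign +1)
I_A²/I_B² = (11/910)/(1/1430) = 121/7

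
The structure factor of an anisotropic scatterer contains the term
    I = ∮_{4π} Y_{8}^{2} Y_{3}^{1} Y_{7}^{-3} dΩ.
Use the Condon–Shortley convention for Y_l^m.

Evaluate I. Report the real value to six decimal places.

-0.104118

Checks pass: Σm=0; 18 even; l₃=7∈[5,11].
(2·8+1)(2·3+1)(2·7+1) = 1785
Δ: 4! 12! 2! / 19! → 1/5290740
sum: t=1:−1/7257600 t=2:+1/2073600 t=3:−1/7257600 = 1/4838400
3j²(8 3 7; 0 0 0) = Δ·Π!·Σ² = 252/20995  (sign -1)
sum: t=2:+1/7741440 t=3:−1/13063680 t=4:+1/348364800 = 29/522547200
3j²(8 3 7; 2 1 -3) = Δ·Π!·Σ² = 1682/264537  (sign +1)
combine: 4πI² = 1785·252/20995·1682/264537 = 141288/1037153
take √, sign -1: I = -0.10411811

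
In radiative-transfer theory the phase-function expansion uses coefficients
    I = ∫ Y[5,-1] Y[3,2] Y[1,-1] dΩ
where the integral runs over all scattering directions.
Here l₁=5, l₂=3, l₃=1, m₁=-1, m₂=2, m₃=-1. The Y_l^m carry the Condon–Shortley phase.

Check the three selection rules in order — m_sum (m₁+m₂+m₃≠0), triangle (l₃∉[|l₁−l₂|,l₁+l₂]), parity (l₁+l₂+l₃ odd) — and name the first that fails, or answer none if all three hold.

triangle

m₁+m₂+m₃ = -1 + 2 − 1 = 0  ✓
triangle: |5−3|=2 ≤ l₃=1 ≤ 5+3=8  ✗
parity: l₁+l₂+l₃ = 9 is odd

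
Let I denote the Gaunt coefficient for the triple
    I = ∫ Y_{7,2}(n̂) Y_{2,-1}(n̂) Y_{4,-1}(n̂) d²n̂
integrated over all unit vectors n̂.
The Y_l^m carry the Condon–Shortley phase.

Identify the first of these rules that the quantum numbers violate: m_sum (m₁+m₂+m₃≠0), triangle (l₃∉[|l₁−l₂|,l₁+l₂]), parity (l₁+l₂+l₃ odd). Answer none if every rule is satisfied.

triangle

m₁+m₂+m₃ = 2 − 1 − 1 = 0  ✓
triangle: |7−2|=5 ≤ l₃=4 ≤ 7+2=9  ✗
parity: l₁+l₂+l₃ = 13 is odd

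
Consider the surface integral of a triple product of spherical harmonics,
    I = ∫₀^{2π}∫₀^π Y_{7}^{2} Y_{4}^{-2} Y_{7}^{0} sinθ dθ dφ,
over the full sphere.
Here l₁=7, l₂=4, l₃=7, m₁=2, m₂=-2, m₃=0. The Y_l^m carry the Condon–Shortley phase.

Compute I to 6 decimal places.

-0.112312

m-sum 0 ✓  L=18 even ✓  3≤7≤11 ✓
Π(2lᵢ+1) = 15×9×15 = 2025
triangle coeff Δ(7,4,7) = 1/58198140
Σ_t [0,4]: t=0:+1/17418240 t=1:−1/622080 t=2:+1/230400 t=3:−1/622080 t=4:+1/17418240 = 1/806400
(3j)²=2268/230945 [(7 4 7; 0 0 0)], sign=-1
Σ_t [0,2]: t=0:+1/1382400 t=1:−1/622080 t=2:+1/2903040 = -47/87091200
(3j)²=2209/277134 [(7 4 7; 2 -2 0)], sign=+1
⇒ 4πI² = 338175810/2133423721
I = (-1)√(338175810/2133423721/(4π)) = -0.11231242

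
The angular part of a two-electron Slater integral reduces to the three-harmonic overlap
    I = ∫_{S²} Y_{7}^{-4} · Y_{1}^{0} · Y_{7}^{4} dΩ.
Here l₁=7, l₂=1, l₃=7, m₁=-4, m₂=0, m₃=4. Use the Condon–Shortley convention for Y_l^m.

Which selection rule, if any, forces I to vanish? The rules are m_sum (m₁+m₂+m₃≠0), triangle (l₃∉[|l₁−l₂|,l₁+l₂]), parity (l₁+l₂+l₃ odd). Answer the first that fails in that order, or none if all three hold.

parity

Σmᵢ = 0  ✓
l₃∈[|l₁−l₂|,l₁+l₂]=[6,8], have l₃=7  ✓
Σlᵢ = 15 ⇒ odd  ✗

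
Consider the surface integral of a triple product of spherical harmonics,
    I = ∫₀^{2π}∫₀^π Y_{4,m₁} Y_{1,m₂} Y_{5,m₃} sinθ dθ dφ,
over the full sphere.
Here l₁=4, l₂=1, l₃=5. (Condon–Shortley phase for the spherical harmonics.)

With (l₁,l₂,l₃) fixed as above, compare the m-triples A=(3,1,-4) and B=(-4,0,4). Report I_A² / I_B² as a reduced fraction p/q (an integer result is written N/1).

4/1

l's match ⇒ only the (l;m) 3-j factors differ between A and B.
A: triangle coeff Δ(4,1,5) = 1/495; Σ_t [0,0]: t=0:+1/10080 = 1/10080; (3j)²=4/55 [(4 1 5; 3 1 -4)], sign=-1
B: triangle coeff Δ(4,1,5) = 1/495; Σ_t [0,0]: t=0:+1/40320 = 1/40320; (3j)²=1/55 [(4 1 5; -4 0 4)], sign=-1
I_A²/I_B² = (4/55)/(1/55) = 4/1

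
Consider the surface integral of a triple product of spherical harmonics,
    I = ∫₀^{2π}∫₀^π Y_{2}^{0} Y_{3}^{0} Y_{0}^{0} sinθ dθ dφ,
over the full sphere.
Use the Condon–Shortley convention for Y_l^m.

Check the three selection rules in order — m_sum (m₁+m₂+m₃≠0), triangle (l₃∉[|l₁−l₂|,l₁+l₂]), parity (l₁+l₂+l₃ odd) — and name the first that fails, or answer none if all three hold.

azimuthal sum: 0 + 0 + 0 = 0  ✓
1 ≤ 0 ≤ 5 (triangle on l)  ✗
L = 2 + 3 + 0 = 5 (odd)

triangle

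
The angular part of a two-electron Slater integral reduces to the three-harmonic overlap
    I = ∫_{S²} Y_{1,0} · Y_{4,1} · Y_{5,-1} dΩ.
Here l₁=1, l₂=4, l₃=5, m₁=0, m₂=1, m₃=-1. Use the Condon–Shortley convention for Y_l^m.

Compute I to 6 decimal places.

Rules hold: Σm=0, L=10 even, 3≤5≤5.
N = 3·9·11 = 297
Δ = 0!·2!·8!/11! = 1/495
Racah Σ t=0..0: t=0:+1/576 = 1/576
⇒ 3j(1 4 5; 0 0 0)² = 5/99, sgn -1
Racah Σ t=0..0: t=0:+1/720 = 1/720
⇒ 3j(1 4 5; 0 1 -1)² = 8/165, sgn +1
4πI² = N·(3j₀)²·(3jₘ)² = 8/11
I = -1·√(0.727273/4π) = -0.24057125

-0.240571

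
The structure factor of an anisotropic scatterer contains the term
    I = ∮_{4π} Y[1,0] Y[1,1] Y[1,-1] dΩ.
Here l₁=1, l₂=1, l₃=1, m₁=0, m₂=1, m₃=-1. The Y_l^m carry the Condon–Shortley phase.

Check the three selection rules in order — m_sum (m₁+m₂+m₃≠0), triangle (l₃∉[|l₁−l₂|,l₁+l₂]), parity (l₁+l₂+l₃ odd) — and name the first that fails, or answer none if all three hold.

parity

m₁+m₂+m₃ = 0 + 1 − 1 = 0  ✓
triangle: |1−1|=0 ≤ l₃=1 ≤ 1+1=2  ✓
parity: l₁+l₂+l₃ = 3 is odd  ✗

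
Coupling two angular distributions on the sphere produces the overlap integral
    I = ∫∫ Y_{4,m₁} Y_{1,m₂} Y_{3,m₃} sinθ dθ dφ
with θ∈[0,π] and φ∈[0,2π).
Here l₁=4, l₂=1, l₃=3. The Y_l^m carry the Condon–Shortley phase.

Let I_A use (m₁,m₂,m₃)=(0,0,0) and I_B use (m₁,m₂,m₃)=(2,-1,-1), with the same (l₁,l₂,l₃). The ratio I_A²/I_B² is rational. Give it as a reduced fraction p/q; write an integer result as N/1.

16/15

Same 4,1,3: normalisation and zero-m 3j drop out of the ratio.
A: Δ: 2! 6! 0! / 9! → 1/252; sum: t=1:−1/36 = -1/36; 3j²(4 1 3; 0 0 0) = Δ·Π!·Σ² = 4/63  (sign +1)
B: Δ: 2! 6! 0! / 9! → 1/252; sum: t=0:+1/96 = 1/96; 3j²(4 1 3; 2 -1 -1) = Δ·Π!·Σ² = 5/84  (sign +1)
I_A²/I_B² = (4/63)/(5/84) = 16/15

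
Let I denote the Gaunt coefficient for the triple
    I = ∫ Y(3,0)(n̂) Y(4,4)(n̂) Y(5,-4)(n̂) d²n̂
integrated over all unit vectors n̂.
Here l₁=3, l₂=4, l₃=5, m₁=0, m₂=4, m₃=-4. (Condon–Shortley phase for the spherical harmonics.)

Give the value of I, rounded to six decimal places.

m-sum 0 ✓  L=12 even ✓  1≤5≤7 ✓
Π(2lᵢ+1) = 7×9×11 = 693
triangle coeff Δ(3,4,5) = 1/180180
Σ_t [0,2]: t=0:+1/576 t=1:−1/144 t=2:+1/576 = -1/288
(3j)²=20/1001 [(3 4 5; 0 0 0)], sign=+1
Σ_t [2,2]: t=2:+1/8640 = 1/8640
(3j)²=28/715 [(3 4 5; 0 4 -4)], sign=-1
⇒ 4πI² = 1008/1859
I = (-1)√(1008/1859/(4π)) = -0.20772350

-0.207724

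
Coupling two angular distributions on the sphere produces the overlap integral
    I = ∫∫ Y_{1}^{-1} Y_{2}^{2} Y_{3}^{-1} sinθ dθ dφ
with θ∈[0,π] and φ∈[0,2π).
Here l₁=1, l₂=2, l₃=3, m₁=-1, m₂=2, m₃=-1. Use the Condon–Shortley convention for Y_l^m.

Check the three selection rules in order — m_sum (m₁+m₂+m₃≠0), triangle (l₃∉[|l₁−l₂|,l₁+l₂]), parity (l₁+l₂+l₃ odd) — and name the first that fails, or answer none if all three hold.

azimuthal sum: -1 + 2 − 1 = 0  ✓
1 ≤ 3 ≤ 3 (triangle on l)  ✓
L = 1 + 2 + 3 = 6 (even)  ✓

none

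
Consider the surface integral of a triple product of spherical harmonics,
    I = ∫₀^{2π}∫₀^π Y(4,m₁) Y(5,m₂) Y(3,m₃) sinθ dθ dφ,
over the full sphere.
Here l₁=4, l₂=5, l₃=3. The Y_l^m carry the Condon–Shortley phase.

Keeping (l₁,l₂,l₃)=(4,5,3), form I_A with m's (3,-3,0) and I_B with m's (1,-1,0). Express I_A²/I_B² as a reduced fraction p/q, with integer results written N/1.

294/361

Same 4,5,3: normalisation and zero-m 3j drop out of the ratio.
A: Δ: 6! 2! 4! / 13! → 1/180180; sum: t=0:+1/2880 t=1:−1/1440 = -1/2880; 3j²(4 5 3; 3 -3 0) = Δ·Π!·Σ² = 7/715  (sign +1)
B: Δ: 6! 2! 4! / 13! → 1/180180; sum: t=1:−1/1440 t=2:+1/192 t=3:−1/432 = 19/8640; 3j²(4 5 3; 1 -1 0) = Δ·Π!·Σ² = 361/30030  (sign -1)
I_A²/I_B² = (7/715)/(361/30030) = 294/361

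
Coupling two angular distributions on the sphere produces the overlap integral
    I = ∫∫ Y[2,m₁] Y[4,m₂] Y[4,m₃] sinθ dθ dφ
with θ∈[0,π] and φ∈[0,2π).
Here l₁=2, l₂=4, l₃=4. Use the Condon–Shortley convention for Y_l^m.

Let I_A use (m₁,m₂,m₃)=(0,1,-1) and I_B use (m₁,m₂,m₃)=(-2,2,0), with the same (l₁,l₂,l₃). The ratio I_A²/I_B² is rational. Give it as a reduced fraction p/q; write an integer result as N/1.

Same 2,4,4: normalisation and zero-m 3j drop out of the ratio.
A: Δ: 2! 2! 6! / 11! → 1/13860; sum: t=0:+1/480 t=1:−1/48 t=2:+1/144 = -17/1440; 3j²(2 4 4; 0 1 -1) = Δ·Π!·Σ² = 289/13860  (sign +1)
B: Δ: 2! 2! 6! / 11! → 1/13860; sum: t=2:+1/192 = 1/192; 3j²(2 4 4; -2 2 0) = Δ·Π!·Σ² = 3/77  (sign +1)
I_A²/I_B² = (289/13860)/(3/77) = 289/540

289/540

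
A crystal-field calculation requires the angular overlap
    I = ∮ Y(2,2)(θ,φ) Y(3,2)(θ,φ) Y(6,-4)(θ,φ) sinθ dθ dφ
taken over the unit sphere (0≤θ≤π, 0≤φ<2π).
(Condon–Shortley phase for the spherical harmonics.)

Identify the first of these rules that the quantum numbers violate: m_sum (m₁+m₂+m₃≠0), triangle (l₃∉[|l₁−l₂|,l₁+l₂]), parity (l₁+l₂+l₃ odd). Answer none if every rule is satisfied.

azimuthal sum: 2 + 2 − 4 = 0  ✓
1 ≤ 6 ≤ 5 (triangle on l)  ✗
L = 2 + 3 + 6 = 11 (odd)

triangle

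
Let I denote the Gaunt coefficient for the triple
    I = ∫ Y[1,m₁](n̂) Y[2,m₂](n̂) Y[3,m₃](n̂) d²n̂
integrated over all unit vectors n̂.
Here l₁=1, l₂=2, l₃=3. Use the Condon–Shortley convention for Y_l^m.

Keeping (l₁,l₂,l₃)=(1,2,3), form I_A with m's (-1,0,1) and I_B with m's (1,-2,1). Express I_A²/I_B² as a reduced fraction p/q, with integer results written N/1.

6/1

l's match ⇒ only the (l;m) 3-j factors differ between A and B.
A: triangle coeff Δ(1,2,3) = 1/105; Σ_t [0,0]: t=0:+1/8 = 1/8; (3j)²=2/35 [(1 2 3; -1 0 1)], sign=+1
B: triangle coeff Δ(1,2,3) = 1/105; Σ_t [0,0]: t=0:+1/48 = 1/48; (3j)²=1/105 [(1 2 3; 1 -2 1)], sign=+1
I_A²/I_B² = (2/35)/(1/105) = 6/1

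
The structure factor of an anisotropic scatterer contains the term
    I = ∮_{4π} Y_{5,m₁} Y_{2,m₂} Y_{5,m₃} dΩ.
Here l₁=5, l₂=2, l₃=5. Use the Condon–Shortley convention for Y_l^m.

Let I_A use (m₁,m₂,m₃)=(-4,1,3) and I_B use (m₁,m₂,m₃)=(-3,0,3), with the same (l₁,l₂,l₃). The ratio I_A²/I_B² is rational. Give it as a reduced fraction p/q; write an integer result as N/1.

147/1

l's match ⇒ only the (l;m) 3-j factors differ between A and B.
A: triangle coeff Δ(5,2,5) = 1/38610; Σ_t [1,2]: t=1:−1/80640 t=2:+1/10080 = 1/11520; (3j)²=49/1430 [(5 2 5; -4 1 3)], sign=+1
B: triangle coeff Δ(5,2,5) = 1/38610; Σ_t [0,2]: t=0:+1/161280 t=1:−1/5040 t=2:+1/5760 = -1/53760; (3j)²=1/4290 [(5 2 5; -3 0 3)], sign=-1
I_A²/I_B² = (49/1430)/(1/4290) = 147/1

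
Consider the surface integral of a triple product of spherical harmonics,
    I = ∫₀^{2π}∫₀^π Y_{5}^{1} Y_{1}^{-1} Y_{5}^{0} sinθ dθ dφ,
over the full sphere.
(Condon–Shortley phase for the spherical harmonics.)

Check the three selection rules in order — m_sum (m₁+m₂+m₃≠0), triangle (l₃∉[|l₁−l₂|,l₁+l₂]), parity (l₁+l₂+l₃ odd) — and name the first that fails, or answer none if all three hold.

Σmᵢ = 0  ✓
l₃∈[|l₁−l₂|,l₁+l₂]=[4,6], have l₃=5  ✓
Σlᵢ = 11 ⇒ odd  ✗

parity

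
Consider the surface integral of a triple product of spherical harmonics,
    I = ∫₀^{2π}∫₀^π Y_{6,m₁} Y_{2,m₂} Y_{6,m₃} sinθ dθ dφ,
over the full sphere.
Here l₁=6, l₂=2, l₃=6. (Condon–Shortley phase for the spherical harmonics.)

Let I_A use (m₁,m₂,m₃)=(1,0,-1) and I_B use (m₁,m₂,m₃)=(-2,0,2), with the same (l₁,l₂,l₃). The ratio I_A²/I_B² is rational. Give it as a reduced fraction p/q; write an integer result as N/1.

169/100

Same 6,2,6: normalisation and zero-m 3j drop out of the ratio.
A: Δ: 2! 10! 2! / 15! → 1/90090; sum: t=0:+1/57600 t=1:−1/17280 t=2:+1/120960 = -13/403200; 3j²(6 2 6; 1 0 -1) = Δ·Π!·Σ² = 13/770  (sign +1)
B: Δ: 2! 10! 2! / 15! → 1/90090; sum: t=0:+1/322560 t=1:−1/30240 t=2:+1/69120 = -1/64512; 3j²(6 2 6; -2 0 2) = Δ·Π!·Σ² = 10/1001  (sign -1)
I_A²/I_B² = (13/770)/(10/1001) = 169/100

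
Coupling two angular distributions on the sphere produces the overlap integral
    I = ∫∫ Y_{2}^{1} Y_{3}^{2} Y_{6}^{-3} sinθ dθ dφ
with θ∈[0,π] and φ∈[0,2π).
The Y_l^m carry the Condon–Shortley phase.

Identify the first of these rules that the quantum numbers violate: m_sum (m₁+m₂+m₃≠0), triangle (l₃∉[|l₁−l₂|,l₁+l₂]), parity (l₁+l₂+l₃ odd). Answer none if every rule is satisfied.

triangle

Σmᵢ = 0  ✓
l₃∈[|l₁−l₂|,l₁+l₂]=[1,5], have l₃=6  ✗
Σlᵢ = 11 ⇒ odd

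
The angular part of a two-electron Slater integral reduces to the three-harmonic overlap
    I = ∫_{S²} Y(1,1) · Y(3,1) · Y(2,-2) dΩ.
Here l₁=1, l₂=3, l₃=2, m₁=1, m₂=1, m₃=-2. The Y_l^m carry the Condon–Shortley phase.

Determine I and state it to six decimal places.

-0.082589

Rules hold: Σm=0, L=6 even, 2≤2≤4.
N = 3·7·5 = 105
Δ = 2!·0!·4!/7! = 1/105
Racah Σ t=1..1: t=1:−1/4 = -1/4
⇒ 3j(1 3 2; 0 0 0)² = 3/35, sgn -1
Racah Σ t=0..0: t=0:+1/48 = 1/48
⇒ 3j(1 3 2; 1 1 -2)² = 1/105, sgn +1
4πI² = N·(3j₀)²·(3jₘ)² = 3/35
I = -1·√(0.0857143/4π) = -0.08258890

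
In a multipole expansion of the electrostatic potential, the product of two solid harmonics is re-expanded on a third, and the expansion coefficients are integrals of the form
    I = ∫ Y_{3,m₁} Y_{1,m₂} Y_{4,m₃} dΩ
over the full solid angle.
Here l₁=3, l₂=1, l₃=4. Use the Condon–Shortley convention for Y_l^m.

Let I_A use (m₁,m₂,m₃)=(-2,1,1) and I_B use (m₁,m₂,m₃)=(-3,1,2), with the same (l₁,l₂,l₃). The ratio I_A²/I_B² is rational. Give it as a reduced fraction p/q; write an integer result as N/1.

Shared (l₁,l₂,l₃)=(3,1,4): N and (l;000)² cancel in I_A²/I_B².
A: Δ = 0!·6!·2!/9! = 1/252; Racah Σ t=0..0: t=0:+1/240 = 1/240; ⇒ 3j(3 1 4; -2 1 1)² = 1/84, sgn -1
B: Δ = 0!·6!·2!/9! = 1/252; Racah Σ t=0..0: t=0:+1/1440 = 1/1440; ⇒ 3j(3 1 4; -3 1 2)² = 1/252, sgn +1
I_A²/I_B² = (1/84)/(1/252) = 3/1

3/1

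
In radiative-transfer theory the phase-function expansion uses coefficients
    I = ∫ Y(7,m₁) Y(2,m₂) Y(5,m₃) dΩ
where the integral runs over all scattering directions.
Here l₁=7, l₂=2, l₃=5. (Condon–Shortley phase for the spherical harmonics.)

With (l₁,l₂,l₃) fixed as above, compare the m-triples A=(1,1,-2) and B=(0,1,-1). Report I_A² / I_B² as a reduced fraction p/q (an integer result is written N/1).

l's match ⇒ only the (l;m) 3-j factors differ between A and B.
A: triangle coeff Δ(7,2,5) = 1/15015; Σ_t [3,3]: t=3:−1/181440 = -1/181440; (3j)²=32/3003 [(7 2 5; 1 1 -2)], sign=+1
B: triangle coeff Δ(7,2,5) = 1/15015; Σ_t [3,3]: t=3:−1/103680 = -1/103680; (3j)²=7/429 [(7 2 5; 0 1 -1)], sign=-1
I_A²/I_B² = (32/3003)/(7/429) = 32/49

32/49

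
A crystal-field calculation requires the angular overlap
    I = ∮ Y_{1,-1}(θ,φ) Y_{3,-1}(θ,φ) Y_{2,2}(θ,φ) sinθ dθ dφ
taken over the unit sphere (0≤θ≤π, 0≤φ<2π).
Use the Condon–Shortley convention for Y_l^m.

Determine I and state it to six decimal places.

-0.082589

m-sum 0 ✓  L=6 even ✓  2≤2≤4 ✓
Π(2lᵢ+1) = 3×7×5 = 105
triangle coeff Δ(1,3,2) = 1/105
Σ_t [1,1]: t=1:−1/4 = -1/4
(3j)²=3/35 [(1 3 2; 0 0 0)], sign=-1
Σ_t [2,2]: t=2:+1/48 = 1/48
(3j)²=1/105 [(1 3 2; -1 -1 2)], sign=+1
⇒ 4πI² = 3/35
I = (-1)√(3/35/(4π)) = -0.08258890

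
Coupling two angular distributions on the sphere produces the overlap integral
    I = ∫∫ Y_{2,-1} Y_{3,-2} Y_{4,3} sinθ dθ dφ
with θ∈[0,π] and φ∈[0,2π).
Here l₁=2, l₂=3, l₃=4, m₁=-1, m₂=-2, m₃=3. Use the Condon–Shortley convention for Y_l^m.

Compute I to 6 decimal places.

Σlᵢ=9 odd — θ-integrand is odd under cosθ→−cosθ; I=0

0.000000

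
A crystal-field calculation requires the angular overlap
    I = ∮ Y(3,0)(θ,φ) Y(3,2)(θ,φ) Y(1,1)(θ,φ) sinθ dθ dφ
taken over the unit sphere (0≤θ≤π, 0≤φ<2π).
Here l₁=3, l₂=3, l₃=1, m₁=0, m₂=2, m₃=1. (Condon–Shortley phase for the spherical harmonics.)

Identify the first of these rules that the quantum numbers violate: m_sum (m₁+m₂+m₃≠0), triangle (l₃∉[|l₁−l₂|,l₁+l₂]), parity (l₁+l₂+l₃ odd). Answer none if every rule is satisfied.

m₁+m₂+m₃ = 0 + 2 + 1 = 3  ✗
triangle: |3−3|=0 ≤ l₃=1 ≤ 3+3=6
parity: l₁+l₂+l₃ = 7 is odd

m_sum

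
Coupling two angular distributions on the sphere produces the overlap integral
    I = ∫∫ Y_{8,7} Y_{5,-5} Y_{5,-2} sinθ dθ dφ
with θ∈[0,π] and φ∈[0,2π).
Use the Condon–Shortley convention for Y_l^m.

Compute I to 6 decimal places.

Rules hold: Σm=0, L=18 even, 3≤5≤13.
N = 17·11·11 = 2057
Δ = 8!·8!·2!/19! = 1/37413090
Racah Σ t=3..5: t=3:−1/1036800 t=4:+1/331776 t=5:−1/1036800 = 1/921600
⇒ 3j(8 5 5; 0 0 0)² = 490/46189, sgn -1
Racah Σ t=0..0: t=0:+1/406425600 = 1/406425600
⇒ 3j(8 5 5; 7 -5 -2)² = 15/646, sgn -1
4πI² = N·(3j₀)²·(3jₘ)² = 40425/79781
I = +1·√(0.5067/4π) = 0.20080307

0.200803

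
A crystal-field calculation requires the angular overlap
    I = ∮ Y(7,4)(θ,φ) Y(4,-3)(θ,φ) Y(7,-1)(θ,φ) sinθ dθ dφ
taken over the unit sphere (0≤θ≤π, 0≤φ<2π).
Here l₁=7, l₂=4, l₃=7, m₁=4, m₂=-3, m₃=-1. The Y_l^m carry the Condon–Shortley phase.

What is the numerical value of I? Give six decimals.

m-sum 0 ✓  L=18 even ✓  3≤7≤11 ✓
Π(2lᵢ+1) = 15×9×15 = 2025
triangle coeff Δ(7,4,7) = 1/58198140
Σ_t [0,4]: t=0:+1/17418240 t=1:−1/622080 t=2:+1/230400 t=3:−1/622080 t=4:+1/17418240 = 1/806400
(3j)²=2268/230945 [(7 4 7; 0 0 0)], sign=-1
Σ_t [0,1]: t=0:+1/4354560 t=1:−1/11612160 = 1/6967296
(3j)²=625/50388 [(7 4 7; 4 -3 -1)], sign=+1
⇒ 4πI² = 47840625/193947611
I = (-1)√(47840625/193947611/(4π)) = -0.14010424

-0.140104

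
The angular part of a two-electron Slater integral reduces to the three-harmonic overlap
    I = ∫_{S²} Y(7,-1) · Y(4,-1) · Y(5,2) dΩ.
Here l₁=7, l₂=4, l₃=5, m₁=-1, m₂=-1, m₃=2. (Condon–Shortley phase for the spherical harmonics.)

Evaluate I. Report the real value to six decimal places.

Checks pass: Σm=0; 16 even; l₃=5∈[3,11].
(2·7+1)(2·4+1)(2·5+1) = 1485
Δ: 6! 8! 2! / 17! → 1/6126120
sum: t=2:+1/69120 t=3:−1/20736 t=4:+1/69120 = -1/51840
3j²(7 4 5; 0 0 0) = Δ·Π!·Σ² = 280/21879  (sign +1)
sum: t=1:−1/1209600 t=2:+1/69120 t=3:−1/51840 = -41/7257600
3j²(7 4 5; -1 -1 2) = Δ·Π!·Σ² = 1681/510510  (sign +1)
combine: 4πI² = 1485·280/21879·1681/510510 = 33620/537251
take √, sign +1: I = 0.07056759

0.070568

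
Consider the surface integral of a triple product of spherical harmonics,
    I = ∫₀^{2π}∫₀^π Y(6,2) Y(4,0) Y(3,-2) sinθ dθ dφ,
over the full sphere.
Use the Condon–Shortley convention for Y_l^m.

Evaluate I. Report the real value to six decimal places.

l₁+l₂+l₃=13 is odd: 3j(l;000)=0 ⇒ I=0

0.000000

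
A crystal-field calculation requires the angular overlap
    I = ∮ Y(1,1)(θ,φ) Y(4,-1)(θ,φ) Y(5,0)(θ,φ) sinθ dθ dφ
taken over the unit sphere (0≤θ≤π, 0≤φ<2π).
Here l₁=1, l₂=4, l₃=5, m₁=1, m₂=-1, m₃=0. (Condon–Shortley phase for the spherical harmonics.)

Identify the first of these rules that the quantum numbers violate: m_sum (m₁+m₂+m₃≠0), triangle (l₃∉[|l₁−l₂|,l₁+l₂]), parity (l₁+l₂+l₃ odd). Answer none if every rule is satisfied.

none

azimuthal sum: 1 − 1 + 0 = 0  ✓
3 ≤ 5 ≤ 5 (triangle on l)  ✓
L = 1 + 4 + 5 = 10 (even)  ✓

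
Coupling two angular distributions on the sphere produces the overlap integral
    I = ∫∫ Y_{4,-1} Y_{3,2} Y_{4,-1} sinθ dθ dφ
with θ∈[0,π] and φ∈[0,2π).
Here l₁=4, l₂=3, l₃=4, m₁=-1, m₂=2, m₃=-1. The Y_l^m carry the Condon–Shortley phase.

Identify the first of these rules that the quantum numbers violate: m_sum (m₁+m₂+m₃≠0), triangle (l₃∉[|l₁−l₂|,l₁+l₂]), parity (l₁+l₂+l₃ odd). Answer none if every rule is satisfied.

parity

m₁+m₂+m₃ = -1 + 2 − 1 = 0  ✓
triangle: |4−3|=1 ≤ l₃=4 ≤ 4+3=7  ✓
parity: l₁+l₂+l₃ = 11 is odd  ✗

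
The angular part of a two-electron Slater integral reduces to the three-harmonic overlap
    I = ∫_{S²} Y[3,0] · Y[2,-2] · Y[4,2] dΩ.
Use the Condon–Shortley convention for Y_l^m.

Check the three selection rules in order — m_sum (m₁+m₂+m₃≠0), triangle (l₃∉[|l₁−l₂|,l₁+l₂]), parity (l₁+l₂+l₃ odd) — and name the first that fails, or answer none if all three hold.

parity

Σmᵢ = 0  ✓
l₃∈[|l₁−l₂|,l₁+l₂]=[1,5], have l₃=4  ✓
Σlᵢ = 9 ⇒ odd  ✗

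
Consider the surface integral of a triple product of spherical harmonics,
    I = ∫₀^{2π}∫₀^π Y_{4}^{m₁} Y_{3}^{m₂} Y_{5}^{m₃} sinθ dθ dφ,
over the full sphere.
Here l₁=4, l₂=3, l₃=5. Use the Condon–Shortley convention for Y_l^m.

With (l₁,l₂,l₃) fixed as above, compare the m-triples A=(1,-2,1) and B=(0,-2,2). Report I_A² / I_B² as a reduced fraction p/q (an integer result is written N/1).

125/28

Same 4,3,5: normalisation and zero-m 3j drop out of the ratio.
A: Δ: 2! 6! 4! / 13! → 1/180180; sum: t=0:+1/432 t=1:−1/1152 = 5/3456; 3j²(4 3 5; 1 -2 1) = Δ·Π!·Σ² = 625/36036  (sign +1)
B: Δ: 2! 6! 4! / 13! → 1/180180; sum: t=0:+1/576 t=1:−1/864 = 1/1728; 3j²(4 3 5; 0 -2 2) = Δ·Π!·Σ² = 5/1287  (sign -1)
I_A²/I_B² = (625/36036)/(5/1287) = 125/28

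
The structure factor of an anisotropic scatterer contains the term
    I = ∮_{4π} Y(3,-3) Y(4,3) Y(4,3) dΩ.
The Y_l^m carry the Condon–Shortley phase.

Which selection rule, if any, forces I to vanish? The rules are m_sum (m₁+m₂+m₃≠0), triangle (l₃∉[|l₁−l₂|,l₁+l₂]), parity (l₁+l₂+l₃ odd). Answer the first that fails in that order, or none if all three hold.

Σmᵢ = 3  ✗
l₃∈[|l₁−l₂|,l₁+l₂]=[1,7], have l₃=4
Σlᵢ = 11 ⇒ odd

m_sum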